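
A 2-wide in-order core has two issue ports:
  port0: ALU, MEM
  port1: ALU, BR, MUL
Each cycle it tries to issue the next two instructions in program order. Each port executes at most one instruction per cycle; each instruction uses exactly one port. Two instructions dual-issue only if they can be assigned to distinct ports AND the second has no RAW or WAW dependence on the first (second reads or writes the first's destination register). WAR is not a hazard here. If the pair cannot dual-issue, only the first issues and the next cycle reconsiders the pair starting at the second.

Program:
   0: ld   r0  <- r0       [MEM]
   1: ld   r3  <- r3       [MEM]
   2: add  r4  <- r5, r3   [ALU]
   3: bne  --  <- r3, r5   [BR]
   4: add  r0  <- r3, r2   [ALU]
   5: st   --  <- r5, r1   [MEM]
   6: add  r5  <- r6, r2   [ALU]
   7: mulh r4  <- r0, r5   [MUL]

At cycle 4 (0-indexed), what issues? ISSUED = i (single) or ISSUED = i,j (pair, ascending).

#0 head=0: ld i0 no-port MEM/MEM
#1 head=1: ld i1 RAW r3
#2 head=2: add+bne i2/i3 dual
#3 head=4: add+st i4/i5 dual
#4 head=6: add i6 RAW r5
#5 head=7: mulh i7 tail

ISSUED = 6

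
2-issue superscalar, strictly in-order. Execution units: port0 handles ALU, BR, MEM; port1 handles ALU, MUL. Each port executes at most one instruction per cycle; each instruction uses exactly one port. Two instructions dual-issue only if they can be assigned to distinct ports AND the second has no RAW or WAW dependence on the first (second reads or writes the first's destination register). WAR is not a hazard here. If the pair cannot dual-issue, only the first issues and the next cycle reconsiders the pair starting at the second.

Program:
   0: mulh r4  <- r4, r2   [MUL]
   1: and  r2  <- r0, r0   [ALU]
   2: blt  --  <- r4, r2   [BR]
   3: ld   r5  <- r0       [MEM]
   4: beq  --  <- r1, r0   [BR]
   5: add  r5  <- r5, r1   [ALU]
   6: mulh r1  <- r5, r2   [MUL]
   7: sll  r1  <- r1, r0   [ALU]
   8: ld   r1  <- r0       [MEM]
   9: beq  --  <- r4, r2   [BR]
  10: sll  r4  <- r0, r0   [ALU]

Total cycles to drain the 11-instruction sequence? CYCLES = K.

  cy0 -> i0,i1 (mulh.MUL and.ALU) dual
  cy1 -> i2 (blt.BR) no-port BR/MEM
  cy2 -> i3 (ld.MEM) no-port MEM/BR
  cy3 -> i4,i5 (beq.BR add.ALU) dual
  cy4 -> i6 (mulh.MUL) RAW+WAW r1
  cy5 -> i7 (sll.ALU) WAW r1
  cy6 -> i8 (ld.MEM) no-port MEM/BR
  cy7 -> i9,i10 (beq.BR sll.ALU) dual

CYCLES = 8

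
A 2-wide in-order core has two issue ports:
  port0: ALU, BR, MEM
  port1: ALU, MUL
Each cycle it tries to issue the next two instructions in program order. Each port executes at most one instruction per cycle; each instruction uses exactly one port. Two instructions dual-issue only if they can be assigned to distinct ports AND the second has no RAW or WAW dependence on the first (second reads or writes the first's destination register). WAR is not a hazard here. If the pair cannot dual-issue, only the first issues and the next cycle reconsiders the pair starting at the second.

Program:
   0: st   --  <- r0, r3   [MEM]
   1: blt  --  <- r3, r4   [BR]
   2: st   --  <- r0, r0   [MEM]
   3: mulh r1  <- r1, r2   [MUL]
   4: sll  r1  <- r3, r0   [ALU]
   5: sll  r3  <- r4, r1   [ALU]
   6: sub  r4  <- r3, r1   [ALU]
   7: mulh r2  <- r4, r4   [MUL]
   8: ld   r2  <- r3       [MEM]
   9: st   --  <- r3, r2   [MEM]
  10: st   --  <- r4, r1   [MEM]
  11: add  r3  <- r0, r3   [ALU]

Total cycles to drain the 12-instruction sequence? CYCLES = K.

CYCLES = 10

c0: i0 st  no-port MEM/BR
c1: i1 blt  no-port BR/MEM
c2: i2+i3 st/mulh  dual
c3: i4 sll  RAW r1
c4: i5 sll  RAW r3
c5: i6 sub  RAW r4
c6: i7 mulh  WAW r2
c7: i8 ld  no-port MEM/MEM
c8: i9 st  no-port MEM/MEM
c9: i10+i11 st/add  dual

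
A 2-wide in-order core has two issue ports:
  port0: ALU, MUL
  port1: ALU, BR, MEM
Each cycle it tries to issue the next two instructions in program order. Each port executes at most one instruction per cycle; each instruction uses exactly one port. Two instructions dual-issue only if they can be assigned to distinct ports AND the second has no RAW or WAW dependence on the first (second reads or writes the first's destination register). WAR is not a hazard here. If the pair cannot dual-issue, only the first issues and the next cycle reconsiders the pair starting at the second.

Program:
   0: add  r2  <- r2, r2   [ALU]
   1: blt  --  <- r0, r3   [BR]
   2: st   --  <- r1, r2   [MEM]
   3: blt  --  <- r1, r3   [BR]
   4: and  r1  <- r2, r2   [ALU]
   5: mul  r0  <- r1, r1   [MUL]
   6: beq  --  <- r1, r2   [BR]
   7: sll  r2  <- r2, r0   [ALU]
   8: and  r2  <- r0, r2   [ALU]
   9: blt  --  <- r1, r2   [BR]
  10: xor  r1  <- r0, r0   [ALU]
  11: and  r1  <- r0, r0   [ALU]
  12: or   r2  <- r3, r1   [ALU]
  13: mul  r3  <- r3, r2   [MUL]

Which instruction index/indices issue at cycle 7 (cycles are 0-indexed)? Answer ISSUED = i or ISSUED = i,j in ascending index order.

ISSUED = 11

[0] i0+i1  add blt  -- pair
[1] i2  st  -- no-port MEM/BR
[2] i3+i4  blt and  -- pair
[3] i5+i6  mul beq  -- pair
[4] i7  sll  -- RAW+WAW r2
[5] i8  and  -- RAW r2
[6] i9+i10  blt xor  -- pair
[7] i11  and  -- RAW r1
[8] i12  or  -- RAW r2
[9] i13  mul  -- tail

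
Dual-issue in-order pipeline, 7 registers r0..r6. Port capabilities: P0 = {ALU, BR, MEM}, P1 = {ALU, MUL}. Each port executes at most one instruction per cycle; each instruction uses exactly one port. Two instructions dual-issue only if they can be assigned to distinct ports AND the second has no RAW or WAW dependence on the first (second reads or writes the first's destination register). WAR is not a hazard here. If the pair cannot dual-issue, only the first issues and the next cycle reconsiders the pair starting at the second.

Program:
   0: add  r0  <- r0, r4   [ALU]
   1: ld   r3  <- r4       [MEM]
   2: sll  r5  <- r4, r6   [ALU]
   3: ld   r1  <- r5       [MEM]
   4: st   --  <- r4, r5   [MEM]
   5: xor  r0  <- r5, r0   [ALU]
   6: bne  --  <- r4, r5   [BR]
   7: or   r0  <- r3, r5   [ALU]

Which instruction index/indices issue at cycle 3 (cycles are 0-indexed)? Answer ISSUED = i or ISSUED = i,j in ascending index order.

t=0 i0&i1:add ld ; 2-wide
t=1 i2:sll ; RAW r5
t=2 i3:ld ; no-port MEM/MEM
t=3 i4&i5:st xor ; 2-wide
t=4 i6&i7:bne or ; 2-wide

ISSUED = 4,5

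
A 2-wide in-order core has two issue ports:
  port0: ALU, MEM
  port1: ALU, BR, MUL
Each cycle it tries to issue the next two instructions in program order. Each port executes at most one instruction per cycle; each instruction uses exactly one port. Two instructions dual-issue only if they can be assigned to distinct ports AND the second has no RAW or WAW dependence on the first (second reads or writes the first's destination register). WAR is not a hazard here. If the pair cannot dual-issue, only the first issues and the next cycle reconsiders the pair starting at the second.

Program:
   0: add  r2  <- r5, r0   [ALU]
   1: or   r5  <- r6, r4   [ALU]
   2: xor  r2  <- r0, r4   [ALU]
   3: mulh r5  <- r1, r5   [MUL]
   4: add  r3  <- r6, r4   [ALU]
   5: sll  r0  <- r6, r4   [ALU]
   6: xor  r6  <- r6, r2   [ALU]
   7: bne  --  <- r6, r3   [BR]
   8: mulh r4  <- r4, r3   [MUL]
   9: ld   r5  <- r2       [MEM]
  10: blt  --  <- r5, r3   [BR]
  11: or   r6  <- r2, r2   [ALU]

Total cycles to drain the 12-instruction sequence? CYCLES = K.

CYCLES = 7

0. add;or @i0+i1  | 2-wide
1. xor;mulh @i2+i3  | 2-wide
2. add;sll @i4+i5  | 2-wide
3. xor @i6  | RAW r6
4. bne @i7  | no-port BR/MUL
5. mulh;ld @i8+i9  | 2-wide
6. blt;or @i10+i11  | 2-wide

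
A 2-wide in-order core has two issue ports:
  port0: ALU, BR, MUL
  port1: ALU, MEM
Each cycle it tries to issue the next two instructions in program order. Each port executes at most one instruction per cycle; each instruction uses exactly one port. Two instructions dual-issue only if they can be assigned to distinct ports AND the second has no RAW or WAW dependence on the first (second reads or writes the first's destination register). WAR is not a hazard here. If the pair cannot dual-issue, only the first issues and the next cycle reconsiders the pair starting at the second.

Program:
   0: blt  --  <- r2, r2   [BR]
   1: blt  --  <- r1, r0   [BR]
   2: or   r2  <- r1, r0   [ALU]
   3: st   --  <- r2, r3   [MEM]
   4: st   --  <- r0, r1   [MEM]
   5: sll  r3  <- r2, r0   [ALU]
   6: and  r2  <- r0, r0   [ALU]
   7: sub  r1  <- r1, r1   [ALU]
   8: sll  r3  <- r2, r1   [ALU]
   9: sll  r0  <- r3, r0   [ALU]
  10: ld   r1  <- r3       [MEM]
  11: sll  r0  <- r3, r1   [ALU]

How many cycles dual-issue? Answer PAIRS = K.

[0] i0  blt  -- no-port BR/BR
[1] i1,i2  blt;or  -- 2-wide
[2] i3  st  -- no-port MEM/MEM
[3] i4,i5  st;sll  -- 2-wide
[4] i6,i7  and;sub  -- 2-wide
[5] i8  sll  -- RAW r3
[6] i9,i10  sll;ld  -- 2-wide
[7] i11  sll  -- tail

PAIRS = 4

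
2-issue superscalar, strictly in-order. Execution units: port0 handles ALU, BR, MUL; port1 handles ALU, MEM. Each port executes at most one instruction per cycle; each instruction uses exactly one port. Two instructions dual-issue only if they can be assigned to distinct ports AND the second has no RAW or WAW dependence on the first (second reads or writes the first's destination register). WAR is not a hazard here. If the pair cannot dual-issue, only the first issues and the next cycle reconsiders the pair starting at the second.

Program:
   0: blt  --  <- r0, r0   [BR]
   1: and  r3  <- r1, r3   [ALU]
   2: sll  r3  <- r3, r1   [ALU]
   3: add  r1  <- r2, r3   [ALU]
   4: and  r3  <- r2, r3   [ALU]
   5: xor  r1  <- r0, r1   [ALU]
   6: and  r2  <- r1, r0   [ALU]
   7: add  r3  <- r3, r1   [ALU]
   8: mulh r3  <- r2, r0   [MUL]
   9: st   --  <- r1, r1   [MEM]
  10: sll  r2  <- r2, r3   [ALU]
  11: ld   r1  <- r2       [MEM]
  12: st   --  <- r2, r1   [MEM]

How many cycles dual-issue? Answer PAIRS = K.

PAIRS = 4

  cy0 -> i0+i1 (blt.BR and.ALU) 2-wide
  cy1 -> i2 (sll.ALU) RAW r3
  cy2 -> i3+i4 (add.ALU and.ALU) 2-wide
  cy3 -> i5 (xor.ALU) RAW r1
  cy4 -> i6+i7 (and.ALU add.ALU) 2-wide
  cy5 -> i8+i9 (mulh.MUL st.MEM) 2-wide
  cy6 -> i10 (sll.ALU) RAW r2
  cy7 -> i11 (ld.MEM) no-port MEM/MEM
  cy8 -> i12 (st.MEM) tail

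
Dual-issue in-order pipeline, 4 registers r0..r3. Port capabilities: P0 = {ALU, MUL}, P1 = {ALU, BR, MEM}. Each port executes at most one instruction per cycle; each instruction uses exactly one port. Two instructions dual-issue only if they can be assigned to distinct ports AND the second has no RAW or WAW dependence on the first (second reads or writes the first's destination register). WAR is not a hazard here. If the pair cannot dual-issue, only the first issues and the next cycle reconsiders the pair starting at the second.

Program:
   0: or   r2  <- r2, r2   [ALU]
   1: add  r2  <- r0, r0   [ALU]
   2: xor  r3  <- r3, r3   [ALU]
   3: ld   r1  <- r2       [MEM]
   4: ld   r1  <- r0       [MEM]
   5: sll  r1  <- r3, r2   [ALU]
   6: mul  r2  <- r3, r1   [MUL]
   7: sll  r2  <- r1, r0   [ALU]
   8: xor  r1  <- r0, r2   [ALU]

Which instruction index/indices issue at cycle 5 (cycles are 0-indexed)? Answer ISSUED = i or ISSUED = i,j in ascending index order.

c0: i0 or  WAW r2
c1: i1+i2 add;xor  pair
c2: i3 ld  no-port MEM/MEM
c3: i4 ld  WAW r1
c4: i5 sll  RAW r1
c5: i6 mul  WAW r2
c6: i7 sll  RAW r2
c7: i8 xor  tail

ISSUED = 6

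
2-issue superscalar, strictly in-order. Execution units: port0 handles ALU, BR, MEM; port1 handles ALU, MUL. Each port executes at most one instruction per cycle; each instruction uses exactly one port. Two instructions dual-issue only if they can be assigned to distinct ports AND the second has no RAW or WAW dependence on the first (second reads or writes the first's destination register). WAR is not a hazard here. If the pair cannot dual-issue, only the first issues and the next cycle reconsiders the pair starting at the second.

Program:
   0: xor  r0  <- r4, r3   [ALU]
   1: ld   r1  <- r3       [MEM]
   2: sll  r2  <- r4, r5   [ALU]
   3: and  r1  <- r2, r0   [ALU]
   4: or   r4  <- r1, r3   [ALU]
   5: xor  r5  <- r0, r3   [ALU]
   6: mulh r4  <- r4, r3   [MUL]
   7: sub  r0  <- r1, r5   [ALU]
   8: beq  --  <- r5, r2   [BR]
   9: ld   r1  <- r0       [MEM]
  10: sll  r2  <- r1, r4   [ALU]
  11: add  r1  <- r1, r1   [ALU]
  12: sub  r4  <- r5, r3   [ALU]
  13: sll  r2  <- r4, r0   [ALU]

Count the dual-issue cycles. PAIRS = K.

0. xor ld @i0+i1  | 2-wide
1. sll @i2  | RAW r2
2. and @i3  | RAW r1
3. or xor @i4+i5  | 2-wide
4. mulh sub @i6+i7  | 2-wide
5. beq @i8  | no-port BR/MEM
6. ld @i9  | RAW r1
7. sll add @i10+i11  | 2-wide
8. sub @i12  | RAW r4
9. sll @i13  | tail

PAIRS = 4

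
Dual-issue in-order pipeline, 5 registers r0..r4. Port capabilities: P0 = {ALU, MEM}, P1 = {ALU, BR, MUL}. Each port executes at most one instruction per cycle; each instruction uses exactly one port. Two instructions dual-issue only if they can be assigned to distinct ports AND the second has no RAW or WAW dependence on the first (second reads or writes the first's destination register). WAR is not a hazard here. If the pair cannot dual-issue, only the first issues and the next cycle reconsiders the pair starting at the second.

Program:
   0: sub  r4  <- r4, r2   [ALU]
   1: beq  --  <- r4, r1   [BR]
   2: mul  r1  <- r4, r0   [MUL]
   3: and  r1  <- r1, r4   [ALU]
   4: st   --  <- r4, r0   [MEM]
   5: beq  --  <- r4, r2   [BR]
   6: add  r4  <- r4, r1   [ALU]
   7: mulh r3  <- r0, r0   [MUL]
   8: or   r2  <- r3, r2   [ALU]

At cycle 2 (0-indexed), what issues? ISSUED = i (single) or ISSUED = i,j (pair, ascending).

ISSUED = 2

  cy0 -> i0 (sub.ALU) RAW r4
  cy1 -> i1 (beq.BR) no-port BR/MUL
  cy2 -> i2 (mul.MUL) RAW+WAW r1
  cy3 -> i3&i4 (and.ALU;st.MEM) pair
  cy4 -> i5&i6 (beq.BR;add.ALU) pair
  cy5 -> i7 (mulh.MUL) RAW r3
  cy6 -> i8 (or.ALU) tail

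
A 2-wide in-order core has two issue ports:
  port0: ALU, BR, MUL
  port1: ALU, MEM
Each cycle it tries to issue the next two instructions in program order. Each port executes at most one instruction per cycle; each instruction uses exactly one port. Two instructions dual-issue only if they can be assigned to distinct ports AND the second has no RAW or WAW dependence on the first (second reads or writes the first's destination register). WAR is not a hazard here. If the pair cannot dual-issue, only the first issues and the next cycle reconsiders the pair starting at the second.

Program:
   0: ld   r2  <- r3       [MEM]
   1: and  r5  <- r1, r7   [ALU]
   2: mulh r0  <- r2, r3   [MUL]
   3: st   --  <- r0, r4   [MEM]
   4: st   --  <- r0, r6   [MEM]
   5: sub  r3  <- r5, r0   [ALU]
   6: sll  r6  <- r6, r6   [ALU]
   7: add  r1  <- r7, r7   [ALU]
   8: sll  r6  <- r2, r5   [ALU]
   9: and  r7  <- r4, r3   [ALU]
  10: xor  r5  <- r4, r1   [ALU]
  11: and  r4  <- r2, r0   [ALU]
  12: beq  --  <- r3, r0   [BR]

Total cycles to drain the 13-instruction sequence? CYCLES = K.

CYCLES = 8

#0 head=0: ld+and i0+i1 2-wide
#1 head=2: mulh i2 RAW r0
#2 head=3: st i3 no-port MEM/MEM
#3 head=4: st+sub i4+i5 2-wide
#4 head=6: sll+add i6+i7 2-wide
#5 head=8: sll+and i8+i9 2-wide
#6 head=10: xor+and i10+i11 2-wide
#7 head=12: beq i12 tail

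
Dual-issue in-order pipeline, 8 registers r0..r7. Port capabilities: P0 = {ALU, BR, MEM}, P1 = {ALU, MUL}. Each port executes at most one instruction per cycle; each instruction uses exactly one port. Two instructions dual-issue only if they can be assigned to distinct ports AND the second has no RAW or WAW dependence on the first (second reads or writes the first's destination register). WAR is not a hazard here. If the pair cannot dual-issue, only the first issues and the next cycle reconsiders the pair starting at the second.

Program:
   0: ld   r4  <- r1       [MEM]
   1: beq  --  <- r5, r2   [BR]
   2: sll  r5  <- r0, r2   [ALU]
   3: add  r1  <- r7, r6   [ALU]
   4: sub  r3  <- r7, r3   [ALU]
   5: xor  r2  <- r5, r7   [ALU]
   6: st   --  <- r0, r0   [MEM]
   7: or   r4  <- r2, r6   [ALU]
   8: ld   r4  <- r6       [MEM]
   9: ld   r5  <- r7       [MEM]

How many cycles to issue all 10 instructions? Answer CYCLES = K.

c0: i0 ld.MEM  no-port MEM/BR
c1: i1,i2 beq.BR+sll.ALU  2-wide
c2: i3,i4 add.ALU+sub.ALU  2-wide
c3: i5,i6 xor.ALU+st.MEM  2-wide
c4: i7 or.ALU  WAW r4
c5: i8 ld.MEM  no-port MEM/MEM
c6: i9 ld.MEM  tail

CYCLES = 7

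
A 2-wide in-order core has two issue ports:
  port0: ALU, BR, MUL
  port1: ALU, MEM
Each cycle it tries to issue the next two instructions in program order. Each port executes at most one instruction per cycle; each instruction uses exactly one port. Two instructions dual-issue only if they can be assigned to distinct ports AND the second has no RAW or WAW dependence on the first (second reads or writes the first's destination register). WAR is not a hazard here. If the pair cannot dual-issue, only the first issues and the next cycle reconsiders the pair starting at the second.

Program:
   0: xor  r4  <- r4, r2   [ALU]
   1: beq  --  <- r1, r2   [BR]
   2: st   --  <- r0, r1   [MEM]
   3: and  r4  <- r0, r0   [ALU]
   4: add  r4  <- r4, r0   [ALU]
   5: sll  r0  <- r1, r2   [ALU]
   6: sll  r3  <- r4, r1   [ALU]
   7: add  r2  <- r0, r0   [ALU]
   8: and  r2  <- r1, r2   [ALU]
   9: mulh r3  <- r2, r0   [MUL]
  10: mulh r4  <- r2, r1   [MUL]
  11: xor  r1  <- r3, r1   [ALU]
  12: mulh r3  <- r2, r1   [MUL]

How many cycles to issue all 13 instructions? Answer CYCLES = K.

c0: i0&i1 xor/beq  2-wide
c1: i2&i3 st/and  2-wide
c2: i4&i5 add/sll  2-wide
c3: i6&i7 sll/add  2-wide
c4: i8 and  RAW r2
c5: i9 mulh  no-port MUL/MUL
c6: i10&i11 mulh/xor  2-wide
c7: i12 mulh  tail

CYCLES = 8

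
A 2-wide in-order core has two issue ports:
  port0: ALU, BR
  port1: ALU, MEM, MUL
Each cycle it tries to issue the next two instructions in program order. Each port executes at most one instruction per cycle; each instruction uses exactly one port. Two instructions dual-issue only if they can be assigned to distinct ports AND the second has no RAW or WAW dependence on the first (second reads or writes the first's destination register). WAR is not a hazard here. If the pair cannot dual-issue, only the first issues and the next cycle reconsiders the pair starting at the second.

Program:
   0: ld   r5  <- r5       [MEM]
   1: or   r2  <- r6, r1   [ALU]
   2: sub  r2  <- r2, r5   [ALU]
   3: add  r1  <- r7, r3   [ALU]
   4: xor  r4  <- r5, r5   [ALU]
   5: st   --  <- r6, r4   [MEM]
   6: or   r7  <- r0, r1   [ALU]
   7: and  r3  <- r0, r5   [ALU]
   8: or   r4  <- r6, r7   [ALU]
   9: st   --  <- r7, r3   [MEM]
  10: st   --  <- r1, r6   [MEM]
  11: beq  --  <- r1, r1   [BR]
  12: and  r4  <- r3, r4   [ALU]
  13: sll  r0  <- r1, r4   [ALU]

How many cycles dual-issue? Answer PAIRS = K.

PAIRS = 5

0. ld.MEM+or.ALU @i0/i1  | dual
1. sub.ALU+add.ALU @i2/i3  | dual
2. xor.ALU @i4  | RAW r4
3. st.MEM+or.ALU @i5/i6  | dual
4. and.ALU+or.ALU @i7/i8  | dual
5. st.MEM @i9  | no-port MEM/MEM
6. st.MEM+beq.BR @i10/i11  | dual
7. and.ALU @i12  | RAW r4
8. sll.ALU @i13  | tail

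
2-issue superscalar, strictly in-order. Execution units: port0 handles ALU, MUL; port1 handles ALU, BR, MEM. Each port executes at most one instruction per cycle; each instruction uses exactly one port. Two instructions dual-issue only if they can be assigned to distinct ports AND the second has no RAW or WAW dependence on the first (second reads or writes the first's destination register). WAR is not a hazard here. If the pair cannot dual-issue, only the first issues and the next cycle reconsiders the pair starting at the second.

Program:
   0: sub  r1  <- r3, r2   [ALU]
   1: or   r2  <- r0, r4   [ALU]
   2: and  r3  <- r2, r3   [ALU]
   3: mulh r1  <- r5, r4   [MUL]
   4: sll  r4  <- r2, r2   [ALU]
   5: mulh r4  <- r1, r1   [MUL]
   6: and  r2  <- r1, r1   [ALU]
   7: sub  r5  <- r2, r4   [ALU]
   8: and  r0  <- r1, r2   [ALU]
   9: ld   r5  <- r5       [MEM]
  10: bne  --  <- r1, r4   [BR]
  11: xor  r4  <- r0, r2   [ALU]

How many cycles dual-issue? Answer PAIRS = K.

0. sub;or @i0,i1  | dual
1. and;mulh @i2,i3  | dual
2. sll @i4  | WAW r4
3. mulh;and @i5,i6  | dual
4. sub;and @i7,i8  | dual
5. ld @i9  | no-port MEM/BR
6. bne;xor @i10,i11  | dual

PAIRS = 5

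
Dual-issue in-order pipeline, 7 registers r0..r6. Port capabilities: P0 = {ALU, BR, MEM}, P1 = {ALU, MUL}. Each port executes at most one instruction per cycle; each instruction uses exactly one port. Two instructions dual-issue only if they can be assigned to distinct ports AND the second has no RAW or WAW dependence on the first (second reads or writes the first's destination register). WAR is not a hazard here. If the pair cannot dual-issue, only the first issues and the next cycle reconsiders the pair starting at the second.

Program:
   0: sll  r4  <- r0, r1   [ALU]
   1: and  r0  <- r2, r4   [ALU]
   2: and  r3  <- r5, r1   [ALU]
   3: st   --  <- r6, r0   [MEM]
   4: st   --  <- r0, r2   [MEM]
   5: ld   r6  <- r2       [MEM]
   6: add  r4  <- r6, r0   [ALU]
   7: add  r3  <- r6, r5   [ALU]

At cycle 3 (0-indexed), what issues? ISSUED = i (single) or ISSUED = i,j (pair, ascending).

ISSUED = 4

0. sll @i0  | RAW r4
1. and;and @i1,i2  | dual
2. st @i3  | no-port MEM/MEM
3. st @i4  | no-port MEM/MEM
4. ld @i5  | RAW r6
5. add;add @i6,i7  | dual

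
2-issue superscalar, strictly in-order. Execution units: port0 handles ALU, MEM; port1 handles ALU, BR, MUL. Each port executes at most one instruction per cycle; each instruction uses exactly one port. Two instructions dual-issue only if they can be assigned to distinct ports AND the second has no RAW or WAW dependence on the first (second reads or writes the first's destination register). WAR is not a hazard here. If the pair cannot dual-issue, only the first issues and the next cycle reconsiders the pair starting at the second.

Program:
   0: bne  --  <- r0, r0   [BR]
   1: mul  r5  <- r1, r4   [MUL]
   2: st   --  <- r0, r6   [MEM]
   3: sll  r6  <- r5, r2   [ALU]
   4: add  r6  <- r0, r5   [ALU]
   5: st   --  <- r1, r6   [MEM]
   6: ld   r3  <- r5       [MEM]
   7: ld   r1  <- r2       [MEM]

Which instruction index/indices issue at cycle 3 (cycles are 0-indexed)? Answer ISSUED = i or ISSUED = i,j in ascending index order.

t=0 i0:bne.BR ; no-port BR/MUL
t=1 i1&i2:mul.MUL;st.MEM ; pair
t=2 i3:sll.ALU ; WAW r6
t=3 i4:add.ALU ; RAW r6
t=4 i5:st.MEM ; no-port MEM/MEM
t=5 i6:ld.MEM ; no-port MEM/MEM
t=6 i7:ld.MEM ; tail

ISSUED = 4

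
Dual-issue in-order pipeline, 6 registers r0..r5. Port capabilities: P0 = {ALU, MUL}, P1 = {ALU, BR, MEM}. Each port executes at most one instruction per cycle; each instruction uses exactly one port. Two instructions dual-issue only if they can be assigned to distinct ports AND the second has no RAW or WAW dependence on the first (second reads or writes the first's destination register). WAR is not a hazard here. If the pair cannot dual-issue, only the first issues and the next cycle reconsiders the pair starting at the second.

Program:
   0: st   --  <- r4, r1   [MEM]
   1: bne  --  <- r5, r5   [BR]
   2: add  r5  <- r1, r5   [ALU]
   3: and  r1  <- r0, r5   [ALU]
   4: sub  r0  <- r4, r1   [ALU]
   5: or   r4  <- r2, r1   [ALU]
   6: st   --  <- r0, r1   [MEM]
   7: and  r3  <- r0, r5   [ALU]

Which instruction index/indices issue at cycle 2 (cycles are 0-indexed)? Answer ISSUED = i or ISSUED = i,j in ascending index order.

ISSUED = 3

[0] i0  st.MEM  -- no-port MEM/BR
[1] i1&i2  bne.BR/add.ALU  -- pair
[2] i3  and.ALU  -- RAW r1
[3] i4&i5  sub.ALU/or.ALU  -- pair
[4] i6&i7  st.MEM/and.ALU  -- pair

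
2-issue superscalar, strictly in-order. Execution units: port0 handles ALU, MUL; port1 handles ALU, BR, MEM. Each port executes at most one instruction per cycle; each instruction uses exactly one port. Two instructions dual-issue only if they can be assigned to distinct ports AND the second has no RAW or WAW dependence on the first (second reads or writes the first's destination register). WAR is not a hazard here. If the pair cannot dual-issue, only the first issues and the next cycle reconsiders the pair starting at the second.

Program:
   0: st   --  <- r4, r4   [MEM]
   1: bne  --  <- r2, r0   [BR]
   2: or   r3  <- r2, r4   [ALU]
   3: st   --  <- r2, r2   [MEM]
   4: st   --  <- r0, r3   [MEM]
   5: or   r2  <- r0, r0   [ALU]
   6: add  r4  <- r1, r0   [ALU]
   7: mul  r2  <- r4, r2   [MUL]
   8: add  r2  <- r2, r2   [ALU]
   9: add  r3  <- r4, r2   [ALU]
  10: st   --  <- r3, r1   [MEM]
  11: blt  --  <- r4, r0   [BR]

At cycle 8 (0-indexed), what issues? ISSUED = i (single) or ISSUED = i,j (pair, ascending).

c0: i0 st  no-port MEM/BR
c1: i1,i2 bne or  2-wide
c2: i3 st  no-port MEM/MEM
c3: i4,i5 st or  2-wide
c4: i6 add  RAW r4
c5: i7 mul  RAW+WAW r2
c6: i8 add  RAW r2
c7: i9 add  RAW r3
c8: i10 st  no-port MEM/BR
c9: i11 blt  tail

ISSUED = 10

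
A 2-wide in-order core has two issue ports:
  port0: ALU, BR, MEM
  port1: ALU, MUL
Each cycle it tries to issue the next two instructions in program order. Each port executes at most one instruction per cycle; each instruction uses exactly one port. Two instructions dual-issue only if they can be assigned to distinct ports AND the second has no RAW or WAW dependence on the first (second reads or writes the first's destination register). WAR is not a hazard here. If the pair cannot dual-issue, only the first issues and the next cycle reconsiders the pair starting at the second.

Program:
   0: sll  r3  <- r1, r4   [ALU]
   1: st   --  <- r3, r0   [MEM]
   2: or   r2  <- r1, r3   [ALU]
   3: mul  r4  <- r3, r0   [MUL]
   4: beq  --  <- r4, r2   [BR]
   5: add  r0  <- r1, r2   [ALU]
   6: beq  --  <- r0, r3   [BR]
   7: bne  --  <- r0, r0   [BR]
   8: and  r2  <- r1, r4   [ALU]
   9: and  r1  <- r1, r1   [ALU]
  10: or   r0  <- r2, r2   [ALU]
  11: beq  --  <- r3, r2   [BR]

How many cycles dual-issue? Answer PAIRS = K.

#0 head=0: sll.ALU i0 RAW r3
#1 head=1: st.MEM;or.ALU i1/i2 dual
#2 head=3: mul.MUL i3 RAW r4
#3 head=4: beq.BR;add.ALU i4/i5 dual
#4 head=6: beq.BR i6 no-port BR/BR
#5 head=7: bne.BR;and.ALU i7/i8 dual
#6 head=9: and.ALU;or.ALU i9/i10 dual
#7 head=11: beq.BR i11 tail

PAIRS = 4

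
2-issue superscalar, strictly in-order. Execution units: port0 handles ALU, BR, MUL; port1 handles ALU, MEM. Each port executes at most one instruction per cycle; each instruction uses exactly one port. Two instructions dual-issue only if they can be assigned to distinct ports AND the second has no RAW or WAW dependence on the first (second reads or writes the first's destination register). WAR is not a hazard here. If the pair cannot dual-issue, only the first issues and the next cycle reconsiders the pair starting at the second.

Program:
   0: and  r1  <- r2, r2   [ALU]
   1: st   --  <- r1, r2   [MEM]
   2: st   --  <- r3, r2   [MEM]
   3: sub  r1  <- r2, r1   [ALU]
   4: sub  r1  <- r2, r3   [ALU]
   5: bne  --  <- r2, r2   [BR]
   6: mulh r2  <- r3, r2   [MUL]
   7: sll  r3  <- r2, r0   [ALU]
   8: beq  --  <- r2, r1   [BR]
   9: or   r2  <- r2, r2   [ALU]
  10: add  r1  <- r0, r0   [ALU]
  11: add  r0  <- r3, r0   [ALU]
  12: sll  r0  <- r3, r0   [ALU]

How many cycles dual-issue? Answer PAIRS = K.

  cy0 -> i0 (and.ALU) RAW r1
  cy1 -> i1 (st.MEM) no-port MEM/MEM
  cy2 -> i2&i3 (st.MEM sub.ALU) pair
  cy3 -> i4&i5 (sub.ALU bne.BR) pair
  cy4 -> i6 (mulh.MUL) RAW r2
  cy5 -> i7&i8 (sll.ALU beq.BR) pair
  cy6 -> i9&i10 (or.ALU add.ALU) pair
  cy7 -> i11 (add.ALU) RAW+WAW r0
  cy8 -> i12 (sll.ALU) tail

PAIRS = 4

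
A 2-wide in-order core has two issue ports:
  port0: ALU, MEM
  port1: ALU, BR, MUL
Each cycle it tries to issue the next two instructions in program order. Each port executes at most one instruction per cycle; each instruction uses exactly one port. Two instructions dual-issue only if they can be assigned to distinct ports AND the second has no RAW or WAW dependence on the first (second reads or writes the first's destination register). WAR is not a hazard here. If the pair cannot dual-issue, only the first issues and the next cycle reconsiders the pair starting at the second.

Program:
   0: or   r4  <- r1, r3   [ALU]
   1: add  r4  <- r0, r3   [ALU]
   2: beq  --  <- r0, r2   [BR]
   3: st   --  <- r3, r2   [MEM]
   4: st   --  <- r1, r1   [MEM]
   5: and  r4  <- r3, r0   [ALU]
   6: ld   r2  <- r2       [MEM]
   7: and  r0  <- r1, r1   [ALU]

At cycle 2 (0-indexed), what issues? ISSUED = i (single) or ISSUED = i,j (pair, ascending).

ISSUED = 3

#0 head=0: or.ALU i0 WAW r4
#1 head=1: add.ALU/beq.BR i1/i2 2-wide
#2 head=3: st.MEM i3 no-port MEM/MEM
#3 head=4: st.MEM/and.ALU i4/i5 2-wide
#4 head=6: ld.MEM/and.ALU i6/i7 2-wide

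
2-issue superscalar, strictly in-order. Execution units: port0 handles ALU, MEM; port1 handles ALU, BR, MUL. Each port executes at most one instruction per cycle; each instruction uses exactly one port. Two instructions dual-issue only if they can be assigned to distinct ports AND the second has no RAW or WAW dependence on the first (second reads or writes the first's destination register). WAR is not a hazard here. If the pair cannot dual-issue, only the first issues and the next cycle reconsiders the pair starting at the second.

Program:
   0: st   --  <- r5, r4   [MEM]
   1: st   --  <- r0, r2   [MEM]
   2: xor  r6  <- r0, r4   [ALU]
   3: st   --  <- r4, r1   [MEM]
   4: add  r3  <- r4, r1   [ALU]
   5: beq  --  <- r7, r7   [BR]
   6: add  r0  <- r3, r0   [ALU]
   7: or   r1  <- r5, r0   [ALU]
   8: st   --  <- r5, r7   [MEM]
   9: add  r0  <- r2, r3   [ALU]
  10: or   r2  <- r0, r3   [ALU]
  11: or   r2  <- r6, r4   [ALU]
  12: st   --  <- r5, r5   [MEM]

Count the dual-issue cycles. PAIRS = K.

  cy0 -> i0 (st) no-port MEM/MEM
  cy1 -> i1,i2 (st/xor) pair
  cy2 -> i3,i4 (st/add) pair
  cy3 -> i5,i6 (beq/add) pair
  cy4 -> i7,i8 (or/st) pair
  cy5 -> i9 (add) RAW r0
  cy6 -> i10 (or) WAW r2
  cy7 -> i11,i12 (or/st) pair

PAIRS = 5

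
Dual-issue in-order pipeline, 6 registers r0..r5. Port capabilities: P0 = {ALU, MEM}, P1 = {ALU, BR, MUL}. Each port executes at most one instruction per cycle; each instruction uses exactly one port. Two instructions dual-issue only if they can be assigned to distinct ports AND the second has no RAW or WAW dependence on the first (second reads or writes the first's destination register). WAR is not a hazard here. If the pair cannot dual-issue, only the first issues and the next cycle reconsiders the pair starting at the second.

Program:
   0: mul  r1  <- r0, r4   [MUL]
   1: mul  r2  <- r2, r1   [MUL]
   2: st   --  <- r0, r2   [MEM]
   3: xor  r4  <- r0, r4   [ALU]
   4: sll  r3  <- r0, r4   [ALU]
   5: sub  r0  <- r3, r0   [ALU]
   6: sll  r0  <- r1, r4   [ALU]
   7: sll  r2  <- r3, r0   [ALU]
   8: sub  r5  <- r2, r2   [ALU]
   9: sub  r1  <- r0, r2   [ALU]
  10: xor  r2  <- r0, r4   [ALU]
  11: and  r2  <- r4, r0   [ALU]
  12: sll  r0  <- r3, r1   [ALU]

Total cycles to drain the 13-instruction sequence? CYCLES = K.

  cy0 -> i0 (mul.MUL) no-port MUL/MUL
  cy1 -> i1 (mul.MUL) RAW r2
  cy2 -> i2,i3 (st.MEM;xor.ALU) 2-wide
  cy3 -> i4 (sll.ALU) RAW r3
  cy4 -> i5 (sub.ALU) WAW r0
  cy5 -> i6 (sll.ALU) RAW r0
  cy6 -> i7 (sll.ALU) RAW r2
  cy7 -> i8,i9 (sub.ALU;sub.ALU) 2-wide
  cy8 -> i10 (xor.ALU) WAW r2
  cy9 -> i11,i12 (and.ALU;sll.ALU) 2-wide

CYCLES = 10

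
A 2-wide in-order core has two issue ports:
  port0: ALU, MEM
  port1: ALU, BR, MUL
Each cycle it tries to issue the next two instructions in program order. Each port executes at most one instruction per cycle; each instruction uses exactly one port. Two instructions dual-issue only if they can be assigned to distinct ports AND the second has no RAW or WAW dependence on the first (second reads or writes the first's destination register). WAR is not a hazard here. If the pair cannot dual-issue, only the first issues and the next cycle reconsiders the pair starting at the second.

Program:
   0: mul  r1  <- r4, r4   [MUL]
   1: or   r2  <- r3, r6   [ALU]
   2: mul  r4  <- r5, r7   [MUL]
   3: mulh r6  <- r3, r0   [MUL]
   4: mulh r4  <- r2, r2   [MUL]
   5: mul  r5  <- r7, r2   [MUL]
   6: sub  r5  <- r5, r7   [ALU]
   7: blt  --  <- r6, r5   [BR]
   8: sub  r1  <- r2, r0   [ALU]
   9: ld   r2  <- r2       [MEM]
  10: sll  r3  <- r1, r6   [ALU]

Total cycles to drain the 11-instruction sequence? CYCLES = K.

#0 head=0: mul.MUL;or.ALU i0+i1 dual
#1 head=2: mul.MUL i2 no-port MUL/MUL
#2 head=3: mulh.MUL i3 no-port MUL/MUL
#3 head=4: mulh.MUL i4 no-port MUL/MUL
#4 head=5: mul.MUL i5 RAW+WAW r5
#5 head=6: sub.ALU i6 RAW r5
#6 head=7: blt.BR;sub.ALU i7+i8 dual
#7 head=9: ld.MEM;sll.ALU i9+i10 dual

CYCLES = 8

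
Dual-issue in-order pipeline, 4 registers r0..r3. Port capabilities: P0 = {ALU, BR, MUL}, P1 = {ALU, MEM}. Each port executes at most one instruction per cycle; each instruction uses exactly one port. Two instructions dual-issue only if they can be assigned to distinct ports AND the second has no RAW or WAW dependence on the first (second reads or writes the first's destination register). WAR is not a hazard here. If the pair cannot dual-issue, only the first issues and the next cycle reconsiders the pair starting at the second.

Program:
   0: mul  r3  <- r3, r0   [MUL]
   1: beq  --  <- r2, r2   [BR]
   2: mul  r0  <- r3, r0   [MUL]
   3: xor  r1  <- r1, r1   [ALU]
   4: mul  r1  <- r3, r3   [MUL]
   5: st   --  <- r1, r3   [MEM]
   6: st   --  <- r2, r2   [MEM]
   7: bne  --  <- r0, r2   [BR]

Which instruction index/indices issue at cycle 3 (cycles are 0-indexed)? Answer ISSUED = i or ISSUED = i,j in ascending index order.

ISSUED = 4

[0] i0  mul.MUL  -- no-port MUL/BR
[1] i1  beq.BR  -- no-port BR/MUL
[2] i2+i3  mul.MUL+xor.ALU  -- 2-wide
[3] i4  mul.MUL  -- RAW r1
[4] i5  st.MEM  -- no-port MEM/MEM
[5] i6+i7  st.MEM+bne.BR  -- 2-wide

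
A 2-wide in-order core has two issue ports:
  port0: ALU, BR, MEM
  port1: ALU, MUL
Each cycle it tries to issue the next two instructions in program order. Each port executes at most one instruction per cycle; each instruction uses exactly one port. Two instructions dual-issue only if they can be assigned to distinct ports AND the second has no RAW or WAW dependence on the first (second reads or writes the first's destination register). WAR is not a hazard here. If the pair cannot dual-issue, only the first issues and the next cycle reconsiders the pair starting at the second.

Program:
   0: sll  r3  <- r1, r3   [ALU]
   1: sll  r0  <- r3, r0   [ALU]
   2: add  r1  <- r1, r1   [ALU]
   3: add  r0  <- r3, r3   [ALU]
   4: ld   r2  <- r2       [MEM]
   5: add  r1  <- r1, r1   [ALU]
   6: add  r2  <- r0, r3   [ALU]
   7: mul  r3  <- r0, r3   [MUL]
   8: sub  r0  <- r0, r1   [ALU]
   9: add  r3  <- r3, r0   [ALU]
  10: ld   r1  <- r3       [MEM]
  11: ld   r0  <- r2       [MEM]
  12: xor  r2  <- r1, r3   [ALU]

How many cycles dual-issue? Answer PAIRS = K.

  cy0 -> i0 (sll) RAW r3
  cy1 -> i1/i2 (sll add) pair
  cy2 -> i3/i4 (add ld) pair
  cy3 -> i5/i6 (add add) pair
  cy4 -> i7/i8 (mul sub) pair
  cy5 -> i9 (add) RAW r3
  cy6 -> i10 (ld) no-port MEM/MEM
  cy7 -> i11/i12 (ld xor) pair

PAIRS = 5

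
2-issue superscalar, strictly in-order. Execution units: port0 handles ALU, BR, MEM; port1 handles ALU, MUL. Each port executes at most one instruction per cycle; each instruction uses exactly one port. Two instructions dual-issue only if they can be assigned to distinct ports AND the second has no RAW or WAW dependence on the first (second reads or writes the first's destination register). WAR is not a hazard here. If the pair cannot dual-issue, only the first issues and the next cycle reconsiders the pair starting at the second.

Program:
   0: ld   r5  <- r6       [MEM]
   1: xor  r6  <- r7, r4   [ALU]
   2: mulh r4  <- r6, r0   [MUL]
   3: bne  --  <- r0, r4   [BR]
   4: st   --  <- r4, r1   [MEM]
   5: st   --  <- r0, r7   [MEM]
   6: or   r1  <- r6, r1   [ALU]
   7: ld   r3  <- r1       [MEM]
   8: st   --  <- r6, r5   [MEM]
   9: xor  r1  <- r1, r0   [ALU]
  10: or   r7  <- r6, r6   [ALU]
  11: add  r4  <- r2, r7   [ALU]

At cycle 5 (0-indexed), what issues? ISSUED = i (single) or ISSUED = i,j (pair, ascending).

ISSUED = 7

[0] i0,i1  ld/xor  -- dual
[1] i2  mulh  -- RAW r4
[2] i3  bne  -- no-port BR/MEM
[3] i4  st  -- no-port MEM/MEM
[4] i5,i6  st/or  -- dual
[5] i7  ld  -- no-port MEM/MEM
[6] i8,i9  st/xor  -- dual
[7] i10  or  -- RAW r7
[8] i11  add  -- tail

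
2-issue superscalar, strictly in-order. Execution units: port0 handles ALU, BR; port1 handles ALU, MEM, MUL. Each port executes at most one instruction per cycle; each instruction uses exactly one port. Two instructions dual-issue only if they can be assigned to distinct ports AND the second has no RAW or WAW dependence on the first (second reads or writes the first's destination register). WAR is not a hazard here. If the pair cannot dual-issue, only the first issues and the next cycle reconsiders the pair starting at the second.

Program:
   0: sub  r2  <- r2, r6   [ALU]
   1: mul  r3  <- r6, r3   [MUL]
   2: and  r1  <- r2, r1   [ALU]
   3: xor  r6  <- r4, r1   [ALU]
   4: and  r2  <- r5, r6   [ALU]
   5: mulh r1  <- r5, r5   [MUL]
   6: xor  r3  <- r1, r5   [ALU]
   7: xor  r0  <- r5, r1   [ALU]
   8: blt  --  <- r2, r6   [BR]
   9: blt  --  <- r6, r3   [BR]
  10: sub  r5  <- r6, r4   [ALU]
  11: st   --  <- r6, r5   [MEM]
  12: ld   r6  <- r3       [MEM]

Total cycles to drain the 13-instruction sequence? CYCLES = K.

t=0 i0&i1:sub+mul ; dual
t=1 i2:and ; RAW r1
t=2 i3:xor ; RAW r6
t=3 i4&i5:and+mulh ; dual
t=4 i6&i7:xor+xor ; dual
t=5 i8:blt ; no-port BR/BR
t=6 i9&i10:blt+sub ; dual
t=7 i11:st ; no-port MEM/MEM
t=8 i12:ld ; tail

CYCLES = 9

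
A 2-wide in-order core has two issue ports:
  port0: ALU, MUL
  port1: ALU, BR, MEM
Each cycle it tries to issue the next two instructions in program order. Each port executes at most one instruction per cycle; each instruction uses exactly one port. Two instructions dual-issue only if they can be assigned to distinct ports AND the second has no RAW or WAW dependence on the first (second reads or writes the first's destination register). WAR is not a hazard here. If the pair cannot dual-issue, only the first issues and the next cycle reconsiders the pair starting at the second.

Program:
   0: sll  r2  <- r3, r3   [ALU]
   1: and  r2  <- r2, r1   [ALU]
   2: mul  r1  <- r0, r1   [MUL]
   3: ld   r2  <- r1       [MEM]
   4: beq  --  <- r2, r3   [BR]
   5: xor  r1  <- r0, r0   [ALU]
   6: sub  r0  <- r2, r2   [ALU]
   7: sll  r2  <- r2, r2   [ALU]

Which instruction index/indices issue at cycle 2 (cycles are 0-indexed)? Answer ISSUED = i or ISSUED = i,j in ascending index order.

ISSUED = 3

0. sll.ALU @i0  | RAW+WAW r2
1. and.ALU/mul.MUL @i1/i2  | dual
2. ld.MEM @i3  | no-port MEM/BR
3. beq.BR/xor.ALU @i4/i5  | dual
4. sub.ALU/sll.ALU @i6/i7  | dual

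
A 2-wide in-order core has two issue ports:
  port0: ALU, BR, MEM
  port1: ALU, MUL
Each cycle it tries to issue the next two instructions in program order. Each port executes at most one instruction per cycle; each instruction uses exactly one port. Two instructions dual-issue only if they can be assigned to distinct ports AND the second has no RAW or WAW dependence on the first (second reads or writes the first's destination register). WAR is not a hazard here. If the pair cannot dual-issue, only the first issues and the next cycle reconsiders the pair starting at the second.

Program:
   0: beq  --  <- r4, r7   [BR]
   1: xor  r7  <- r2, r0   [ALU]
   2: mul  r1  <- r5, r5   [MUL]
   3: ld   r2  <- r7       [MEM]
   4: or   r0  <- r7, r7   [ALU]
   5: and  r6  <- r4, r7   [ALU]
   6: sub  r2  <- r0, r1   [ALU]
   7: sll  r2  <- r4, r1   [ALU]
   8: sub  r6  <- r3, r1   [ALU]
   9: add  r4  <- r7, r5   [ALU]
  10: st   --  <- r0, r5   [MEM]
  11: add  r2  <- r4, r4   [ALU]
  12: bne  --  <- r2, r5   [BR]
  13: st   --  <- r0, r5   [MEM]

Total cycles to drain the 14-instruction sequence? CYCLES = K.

  cy0 -> i0,i1 (beq.BR;xor.ALU) pair
  cy1 -> i2,i3 (mul.MUL;ld.MEM) pair
  cy2 -> i4,i5 (or.ALU;and.ALU) pair
  cy3 -> i6 (sub.ALU) WAW r2
  cy4 -> i7,i8 (sll.ALU;sub.ALU) pair
  cy5 -> i9,i10 (add.ALU;st.MEM) pair
  cy6 -> i11 (add.ALU) RAW r2
  cy7 -> i12 (bne.BR) no-port BR/MEM
  cy8 -> i13 (st.MEM) tail

CYCLES = 9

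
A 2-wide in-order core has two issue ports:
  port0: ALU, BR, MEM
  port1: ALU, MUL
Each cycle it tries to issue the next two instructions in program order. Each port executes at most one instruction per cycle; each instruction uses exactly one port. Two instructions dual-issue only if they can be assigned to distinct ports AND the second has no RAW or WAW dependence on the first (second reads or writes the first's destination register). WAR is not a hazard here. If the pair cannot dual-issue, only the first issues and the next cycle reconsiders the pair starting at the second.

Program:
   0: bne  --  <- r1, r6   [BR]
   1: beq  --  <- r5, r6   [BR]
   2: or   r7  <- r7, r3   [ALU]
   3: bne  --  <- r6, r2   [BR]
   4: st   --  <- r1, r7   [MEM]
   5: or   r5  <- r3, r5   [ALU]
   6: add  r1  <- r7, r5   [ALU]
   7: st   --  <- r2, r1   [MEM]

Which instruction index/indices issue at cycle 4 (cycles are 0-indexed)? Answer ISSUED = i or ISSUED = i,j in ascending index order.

[0] i0  bne  -- no-port BR/BR
[1] i1,i2  beq/or  -- dual
[2] i3  bne  -- no-port BR/MEM
[3] i4,i5  st/or  -- dual
[4] i6  add  -- RAW r1
[5] i7  st  -- tail

ISSUED = 6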